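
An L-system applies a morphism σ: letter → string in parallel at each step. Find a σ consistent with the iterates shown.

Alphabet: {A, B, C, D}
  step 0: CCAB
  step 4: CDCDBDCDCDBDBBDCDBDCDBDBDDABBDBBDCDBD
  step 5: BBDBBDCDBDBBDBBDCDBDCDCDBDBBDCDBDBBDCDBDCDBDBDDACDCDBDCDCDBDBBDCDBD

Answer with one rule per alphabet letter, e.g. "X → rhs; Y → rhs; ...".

A->DA, B->CD, C->B, D->BD

  step 4 ⇒ step 5: CDCDBDCDCDBDBBDCDBDCDBDBDDABBDBBDCDBD ⇒ B·BD·B·BD·CD·BD·B·BD·B·BD·CD·BD·CD·CD·BD·B·BD·CD·BD·B·BD·CD·BD·CD·BD·BD·DA·CD·CD·BD·CD·CD·BD·B·BD·CD·BD
    A ↦ DA
    B ↦ CD
    C ↦ B
    D ↦ BD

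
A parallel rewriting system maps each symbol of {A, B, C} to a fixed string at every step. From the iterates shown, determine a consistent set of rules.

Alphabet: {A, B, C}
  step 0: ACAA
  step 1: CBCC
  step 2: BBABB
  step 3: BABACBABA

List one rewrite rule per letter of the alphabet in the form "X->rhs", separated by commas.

  step 2 ⇒ step 3: BBABB ⇒ BA·BA·C·BA·BA
    A ↦ C
    B ↦ BA
  step 0 ⇒ step 1: ACAA ⇒ C·B·C·C
    C ↦ B

A->C, B->BA, C->B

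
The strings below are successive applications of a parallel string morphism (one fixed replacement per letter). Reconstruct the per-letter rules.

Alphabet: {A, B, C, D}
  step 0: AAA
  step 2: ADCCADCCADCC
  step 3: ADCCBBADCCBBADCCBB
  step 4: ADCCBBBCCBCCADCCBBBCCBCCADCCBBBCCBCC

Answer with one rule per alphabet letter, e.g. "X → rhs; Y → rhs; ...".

  step 3 ⇒ step 4: ADCCBBADCCBBADCCBB ⇒ AD·CC·B·B·BCC·BCC·AD·CC·B·B·BCC·BCC·AD·CC·B·B·BCC·BCC
    A ↦ AD
    B ↦ BCC
    C ↦ B
    D ↦ CC

A->AD, B->BCC, C->B, D->CC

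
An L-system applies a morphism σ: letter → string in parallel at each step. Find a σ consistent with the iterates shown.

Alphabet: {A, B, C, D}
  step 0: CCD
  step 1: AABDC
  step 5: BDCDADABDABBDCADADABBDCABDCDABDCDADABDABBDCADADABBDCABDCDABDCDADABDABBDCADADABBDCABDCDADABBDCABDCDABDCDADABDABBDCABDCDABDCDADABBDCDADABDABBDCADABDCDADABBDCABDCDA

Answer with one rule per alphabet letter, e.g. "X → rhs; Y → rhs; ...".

A->DA, B->DAB, C->A, D->BDC

  step 0 ⇒ step 1: CCD ⇒ A·A·BDC
    C ↦ A
    D ↦ BDC
    A ↦ DA  (constrained at step 1)
    B ↦ DAB  (constrained at step 1)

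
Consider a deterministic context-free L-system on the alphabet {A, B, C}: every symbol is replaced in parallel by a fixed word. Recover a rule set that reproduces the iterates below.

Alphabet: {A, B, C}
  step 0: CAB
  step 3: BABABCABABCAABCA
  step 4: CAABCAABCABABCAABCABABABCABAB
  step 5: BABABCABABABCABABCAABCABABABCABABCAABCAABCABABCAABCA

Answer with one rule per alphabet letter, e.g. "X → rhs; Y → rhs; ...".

  step 4 ⇒ step 5: CAABCAABCABABCAABCABABABCABAB ⇒ B·AB·AB·CA·B·AB·AB·CA·B·AB·CA·AB·CA·B·AB·AB·CA·B·AB·CA·AB·CA·AB·CA·B·AB·CA·AB·CA
    A ↦ AB
    B ↦ CA
    C ↦ B

A->AB, B->CA, C->B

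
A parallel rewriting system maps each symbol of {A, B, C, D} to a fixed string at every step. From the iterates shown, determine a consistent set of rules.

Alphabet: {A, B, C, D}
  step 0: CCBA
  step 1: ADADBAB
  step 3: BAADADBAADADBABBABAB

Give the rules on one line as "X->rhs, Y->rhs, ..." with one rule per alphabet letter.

A->B, B->BA, C->AD, D->CC

  step 0 ⇒ step 1: CCBA ⇒ AD·AD·BA·B
    A ↦ B
    B ↦ BA
    C ↦ AD
    D ↦ CC  (constrained at step 1)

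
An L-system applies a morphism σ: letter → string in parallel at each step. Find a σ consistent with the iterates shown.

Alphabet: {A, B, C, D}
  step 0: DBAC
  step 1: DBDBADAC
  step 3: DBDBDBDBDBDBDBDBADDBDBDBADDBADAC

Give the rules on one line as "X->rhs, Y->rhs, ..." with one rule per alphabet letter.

A->AD, B->DB, C->AC, D->DB

  step 0 ⇒ step 1: DBAC ⇒ DB·DB·AD·AC
    A ↦ AD
    B ↦ DB
    C ↦ AC
    D ↦ DB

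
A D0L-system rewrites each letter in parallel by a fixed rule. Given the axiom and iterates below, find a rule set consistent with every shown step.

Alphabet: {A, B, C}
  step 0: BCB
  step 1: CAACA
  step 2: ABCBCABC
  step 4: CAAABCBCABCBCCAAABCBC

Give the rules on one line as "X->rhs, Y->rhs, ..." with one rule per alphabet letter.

  step 1 ⇒ step 2: CAACA ⇒ A·BC·BC·A·BC
    A ↦ BC
    C ↦ A
  step 0 ⇒ step 1: BCB ⇒ CA·A·CA
    B ↦ CA

A->BC, B->CA, C->A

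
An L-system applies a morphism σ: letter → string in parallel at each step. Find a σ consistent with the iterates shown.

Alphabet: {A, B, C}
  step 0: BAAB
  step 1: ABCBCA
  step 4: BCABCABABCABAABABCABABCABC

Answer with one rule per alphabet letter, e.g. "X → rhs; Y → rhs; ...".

  step 0 ⇒ step 1: BAAB ⇒ A·BC·BC·A
    A ↦ BC
    B ↦ A
    C ↦ BA  (constrained at step 1)

A->BC, B->A, C->BA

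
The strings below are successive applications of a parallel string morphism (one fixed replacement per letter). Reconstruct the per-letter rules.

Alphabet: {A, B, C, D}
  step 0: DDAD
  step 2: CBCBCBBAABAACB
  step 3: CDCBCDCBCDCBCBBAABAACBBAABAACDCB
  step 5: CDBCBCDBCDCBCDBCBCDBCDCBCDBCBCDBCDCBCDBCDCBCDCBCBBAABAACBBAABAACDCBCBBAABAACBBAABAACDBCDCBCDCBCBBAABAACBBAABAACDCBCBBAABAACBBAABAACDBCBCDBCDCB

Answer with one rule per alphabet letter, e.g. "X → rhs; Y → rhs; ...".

A->BAA, B->CB, C->CD, D->B

  step 2 ⇒ step 3: CBCBCBBAABAACB ⇒ CD·CB·CD·CB·CD·CB·CB·BAA·BAA·CB·BAA·BAA·CD·CB
    A ↦ BAA
    B ↦ CB
    C ↦ CD
    D ↦ B  (constrained at step 0)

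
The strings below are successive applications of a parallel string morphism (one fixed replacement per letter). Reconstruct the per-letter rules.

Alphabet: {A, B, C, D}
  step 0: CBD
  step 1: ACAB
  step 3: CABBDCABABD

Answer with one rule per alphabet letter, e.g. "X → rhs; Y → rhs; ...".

A->BD, B->CA, C->A, D->B

  step 0 ⇒ step 1: CBD ⇒ A·CA·B
    B ↦ CA
    C ↦ A
    D ↦ B
    A ↦ BD  (constrained at step 1)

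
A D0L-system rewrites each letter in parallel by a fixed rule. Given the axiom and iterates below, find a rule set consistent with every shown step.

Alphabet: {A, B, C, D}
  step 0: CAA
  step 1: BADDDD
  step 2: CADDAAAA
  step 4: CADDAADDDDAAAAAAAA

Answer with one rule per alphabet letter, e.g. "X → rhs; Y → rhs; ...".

A->DD, B->CA, C->BA, D->A

  step 1 ⇒ step 2: BADDDD ⇒ CA·DD·A·A·A·A
    A ↦ DD
    B ↦ CA
    D ↦ A
  step 0 ⇒ step 1: CAA ⇒ BA·DD·DD
    C ↦ BA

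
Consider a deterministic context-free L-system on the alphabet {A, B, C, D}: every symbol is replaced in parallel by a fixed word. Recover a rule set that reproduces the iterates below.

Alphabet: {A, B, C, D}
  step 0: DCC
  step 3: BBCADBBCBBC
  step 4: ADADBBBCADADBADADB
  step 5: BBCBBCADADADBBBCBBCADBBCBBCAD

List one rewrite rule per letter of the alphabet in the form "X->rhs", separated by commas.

A->B, B->AD, C->B, D->BC

  step 4 ⇒ step 5: ADADBBBCADADBADADB ⇒ B·BC·B·BC·AD·AD·AD·B·B·BC·B·BC·AD·B·BC·B·BC·AD
    A ↦ B
    B ↦ AD
    C ↦ B
    D ↦ BC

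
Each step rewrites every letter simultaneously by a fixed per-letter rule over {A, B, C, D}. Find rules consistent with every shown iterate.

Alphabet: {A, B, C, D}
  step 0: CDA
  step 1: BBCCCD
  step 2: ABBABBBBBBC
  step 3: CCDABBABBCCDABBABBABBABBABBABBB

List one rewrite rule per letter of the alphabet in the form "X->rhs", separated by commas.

A->CCD, B->ABB, C->B, D->BC

  step 2 ⇒ step 3: ABBABBBBBBC ⇒ CCD·ABB·ABB·CCD·ABB·ABB·ABB·ABB·ABB·ABB·B
    A ↦ CCD
    B ↦ ABB
    C ↦ B
  step 0 ⇒ step 1: CDA ⇒ B·BC·CCD
    D ↦ BC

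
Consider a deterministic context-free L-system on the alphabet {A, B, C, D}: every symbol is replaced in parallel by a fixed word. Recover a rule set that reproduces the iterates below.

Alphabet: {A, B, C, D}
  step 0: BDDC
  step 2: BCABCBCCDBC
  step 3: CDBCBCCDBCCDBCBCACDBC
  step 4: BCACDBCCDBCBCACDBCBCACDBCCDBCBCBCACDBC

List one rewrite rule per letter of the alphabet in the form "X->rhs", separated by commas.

A->BC, B->CD, C->BC, D->A

  step 3 ⇒ step 4: CDBCBCCDBCCDBCBCACDBC ⇒ BC·A·CD·BC·CD·BC·BC·A·CD·BC·BC·A·CD·BC·CD·BC·BC·BC·A·CD·BC
    A ↦ BC
    B ↦ CD
    C ↦ BC
    D ↦ A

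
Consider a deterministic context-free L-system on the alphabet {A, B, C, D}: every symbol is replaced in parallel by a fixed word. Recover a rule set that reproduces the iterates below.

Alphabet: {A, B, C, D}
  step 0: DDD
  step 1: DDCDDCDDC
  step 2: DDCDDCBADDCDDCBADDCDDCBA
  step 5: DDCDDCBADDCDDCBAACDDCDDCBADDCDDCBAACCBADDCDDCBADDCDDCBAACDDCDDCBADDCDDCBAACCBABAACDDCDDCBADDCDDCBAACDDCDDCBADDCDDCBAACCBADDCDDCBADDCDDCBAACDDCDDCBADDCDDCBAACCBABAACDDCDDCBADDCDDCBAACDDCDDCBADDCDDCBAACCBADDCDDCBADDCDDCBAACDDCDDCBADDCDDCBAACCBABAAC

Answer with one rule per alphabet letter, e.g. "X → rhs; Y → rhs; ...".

A->C, B->A, C->BA, D->DDC

  step 1 ⇒ step 2: DDCDDCDDC ⇒ DDC·DDC·BA·DDC·DDC·BA·DDC·DDC·BA
    C ↦ BA
    D ↦ DDC
    A ↦ C  (constrained at step 2)
    B ↦ A  (constrained at step 2)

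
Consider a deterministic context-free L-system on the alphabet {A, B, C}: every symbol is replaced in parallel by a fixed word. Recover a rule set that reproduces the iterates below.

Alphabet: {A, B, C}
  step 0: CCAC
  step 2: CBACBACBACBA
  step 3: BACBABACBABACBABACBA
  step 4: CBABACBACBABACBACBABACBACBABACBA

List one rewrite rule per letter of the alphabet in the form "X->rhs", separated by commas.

A->BA, B->C, C->BA

  step 3 ⇒ step 4: BACBABACBABACBABACBA ⇒ C·BA·BA·C·BA·C·BA·BA·C·BA·C·BA·BA·C·BA·C·BA·BA·C·BA
    A ↦ BA
    B ↦ C
    C ↦ BA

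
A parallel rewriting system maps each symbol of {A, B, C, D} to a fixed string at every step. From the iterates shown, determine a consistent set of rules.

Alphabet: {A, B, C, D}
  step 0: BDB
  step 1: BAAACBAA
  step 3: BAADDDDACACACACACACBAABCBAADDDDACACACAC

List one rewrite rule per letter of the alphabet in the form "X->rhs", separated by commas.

  step 0 ⇒ step 1: BDB ⇒ BAA·AC·BAA
    B ↦ BAA
    D ↦ AC
    A ↦ DD  (constrained at step 1)
    C ↦ BC  (constrained at step 1)

A->DD, B->BAA, C->BC, D->AC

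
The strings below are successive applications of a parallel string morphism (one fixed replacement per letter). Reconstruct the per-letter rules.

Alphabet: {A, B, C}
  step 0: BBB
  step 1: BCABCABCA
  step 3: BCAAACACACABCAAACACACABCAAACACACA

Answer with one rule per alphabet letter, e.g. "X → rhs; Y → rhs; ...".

A->AC, B->BCA, C->A

  step 0 ⇒ step 1: BBB ⇒ BCA·BCA·BCA
    B ↦ BCA
    A ↦ AC  (constrained at step 1)
    C ↦ A  (constrained at step 1)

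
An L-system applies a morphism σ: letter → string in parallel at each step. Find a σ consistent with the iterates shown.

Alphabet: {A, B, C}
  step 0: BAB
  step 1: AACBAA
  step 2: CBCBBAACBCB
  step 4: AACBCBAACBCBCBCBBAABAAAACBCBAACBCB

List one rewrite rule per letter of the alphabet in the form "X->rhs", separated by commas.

A->CB, B->AA, C->B

  step 1 ⇒ step 2: AACBAA ⇒ CB·CB·B·AA·CB·CB
    A ↦ CB
    B ↦ AA
    C ↦ B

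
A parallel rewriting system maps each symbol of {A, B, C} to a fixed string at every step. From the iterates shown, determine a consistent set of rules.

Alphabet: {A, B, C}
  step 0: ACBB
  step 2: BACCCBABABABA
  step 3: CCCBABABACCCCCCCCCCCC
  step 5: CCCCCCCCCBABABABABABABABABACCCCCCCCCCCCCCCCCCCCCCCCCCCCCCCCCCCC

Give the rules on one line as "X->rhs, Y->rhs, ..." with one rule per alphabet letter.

  step 2 ⇒ step 3: BACCCBABABABA ⇒ CC·C·BA·BA·BA·CC·C·CC·C·CC·C·CC·C
    A ↦ C
    B ↦ CC
    C ↦ BA

A->C, B->CC, C->BA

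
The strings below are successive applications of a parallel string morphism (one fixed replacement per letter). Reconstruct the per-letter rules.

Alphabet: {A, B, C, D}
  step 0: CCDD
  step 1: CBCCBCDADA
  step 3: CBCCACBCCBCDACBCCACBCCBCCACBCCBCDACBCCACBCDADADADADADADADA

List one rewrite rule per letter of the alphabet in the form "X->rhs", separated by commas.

  step 0 ⇒ step 1: CCDD ⇒ CBC·CBC·DA·DA
    C ↦ CBC
    D ↦ DA
    A ↦ DA  (constrained at step 1)
    B ↦ CA  (constrained at step 1)

A->DA, B->CA, C->CBC, D->DA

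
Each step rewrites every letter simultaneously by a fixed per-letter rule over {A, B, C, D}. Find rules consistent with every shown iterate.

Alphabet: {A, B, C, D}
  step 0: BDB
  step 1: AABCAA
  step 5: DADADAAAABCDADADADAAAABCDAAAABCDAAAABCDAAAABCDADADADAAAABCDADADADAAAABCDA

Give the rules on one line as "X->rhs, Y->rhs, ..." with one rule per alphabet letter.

A->DA, B->AA, C->A, D->BC

  step 0 ⇒ step 1: BDB ⇒ AA·BC·AA
    B ↦ AA
    D ↦ BC
    A ↦ DA  (constrained at step 1)
    C ↦ A  (constrained at step 1)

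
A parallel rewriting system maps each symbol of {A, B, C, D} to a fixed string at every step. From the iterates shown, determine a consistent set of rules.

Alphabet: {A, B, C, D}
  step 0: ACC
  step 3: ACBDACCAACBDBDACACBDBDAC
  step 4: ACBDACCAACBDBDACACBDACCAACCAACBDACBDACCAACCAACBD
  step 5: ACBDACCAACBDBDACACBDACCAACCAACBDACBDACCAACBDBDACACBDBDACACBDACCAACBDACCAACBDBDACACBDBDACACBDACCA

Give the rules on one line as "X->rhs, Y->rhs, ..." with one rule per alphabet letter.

A->AC, B->A, C->BD, D->CCA

  step 4 ⇒ step 5: ACBDACCAACBDBDACACBDACCAACCAACBDACBDACCAACCAACBD ⇒ AC·BD·A·CCA·AC·BD·BD·AC·AC·BD·A·CCA·A·CCA·AC·BD·AC·BD·A·CCA·AC·BD·BD·AC·AC·BD·BD·AC·AC·BD·A·CCA·AC·BD·A·CCA·AC·BD·BD·AC·AC·BD·BD·AC·AC·BD·A·CCA
    A ↦ AC
    B ↦ A
    C ↦ BD
    D ↦ CCA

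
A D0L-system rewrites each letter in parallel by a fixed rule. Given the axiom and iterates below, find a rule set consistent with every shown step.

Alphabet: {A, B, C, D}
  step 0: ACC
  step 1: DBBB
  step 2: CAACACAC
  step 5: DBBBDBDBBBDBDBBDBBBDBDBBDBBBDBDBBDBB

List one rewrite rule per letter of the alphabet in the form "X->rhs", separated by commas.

A->DB, B->AC, C->B, D->CA

  step 1 ⇒ step 2: DBBB ⇒ CA·AC·AC·AC
    B ↦ AC
    D ↦ CA
  step 0 ⇒ step 1: ACC ⇒ DB·B·B
    A ↦ DB
  step 0 ⇒ step 1: ACC ⇒ DB·B·B
    C ↦ B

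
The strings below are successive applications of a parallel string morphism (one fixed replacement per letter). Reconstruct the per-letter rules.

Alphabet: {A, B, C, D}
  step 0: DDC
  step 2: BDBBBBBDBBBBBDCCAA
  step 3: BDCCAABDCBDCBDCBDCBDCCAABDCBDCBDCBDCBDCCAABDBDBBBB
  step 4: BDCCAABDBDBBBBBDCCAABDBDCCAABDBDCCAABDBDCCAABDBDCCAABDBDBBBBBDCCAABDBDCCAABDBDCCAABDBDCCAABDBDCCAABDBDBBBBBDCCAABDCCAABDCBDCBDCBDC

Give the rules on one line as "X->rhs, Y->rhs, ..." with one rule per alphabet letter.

  step 3 ⇒ step 4: BDCCAABDCBDCBDCBDCBDCCAABDCBDCBDCBDCBDCCAABDBDBBBB ⇒ BDC·CAA·BD·BD·BB·BB·BDC·CAA·BD·BDC·CAA·BD·BDC·CAA·BD·BDC·CAA·BD·BDC·CAA·BD·BD·BB·BB·BDC·CAA·BD·BDC·CAA·BD·BDC·CAA·BD·BDC·CAA·BD·BDC·CAA·BD·BD·BB·BB·BDC·CAA·BDC·CAA·BDC·BDC·BDC·BDC
    A ↦ BB
    B ↦ BDC
    C ↦ BD
    D ↦ CAA

A->BB, B->BDC, C->BD, D->CAA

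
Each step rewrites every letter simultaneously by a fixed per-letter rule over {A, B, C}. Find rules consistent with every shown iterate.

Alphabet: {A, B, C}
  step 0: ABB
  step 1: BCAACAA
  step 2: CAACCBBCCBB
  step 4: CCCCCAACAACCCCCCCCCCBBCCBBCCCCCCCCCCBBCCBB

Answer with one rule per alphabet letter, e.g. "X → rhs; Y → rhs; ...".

A->B, B->CAA, C->CC

  step 1 ⇒ step 2: BCAACAA ⇒ CAA·CC·B·B·CC·B·B
    A ↦ B
    B ↦ CAA
    C ↦ CC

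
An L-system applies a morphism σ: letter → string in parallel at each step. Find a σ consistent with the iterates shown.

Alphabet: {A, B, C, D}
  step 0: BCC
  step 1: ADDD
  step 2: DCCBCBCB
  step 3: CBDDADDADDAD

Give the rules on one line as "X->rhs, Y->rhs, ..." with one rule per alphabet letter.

  step 2 ⇒ step 3: DCCBCBCB ⇒ CB·D·D·AD·D·AD·D·AD
    B ↦ AD
    C ↦ D
    D ↦ CB
  step 1 ⇒ step 2: ADDD ⇒ DC·CB·CB·CB
    A ↦ DC

A->DC, B->AD, C->D, D->CB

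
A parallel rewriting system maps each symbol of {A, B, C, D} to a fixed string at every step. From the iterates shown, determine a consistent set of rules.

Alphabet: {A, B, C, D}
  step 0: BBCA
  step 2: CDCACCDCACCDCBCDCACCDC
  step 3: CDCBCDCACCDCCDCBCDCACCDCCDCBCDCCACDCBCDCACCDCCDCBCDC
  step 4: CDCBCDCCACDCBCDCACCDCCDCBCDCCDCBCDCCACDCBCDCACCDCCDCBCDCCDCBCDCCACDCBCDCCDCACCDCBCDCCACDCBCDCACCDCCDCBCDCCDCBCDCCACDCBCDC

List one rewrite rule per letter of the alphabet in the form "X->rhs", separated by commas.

A->AC, B->CA, C->CDC, D->B

  step 3 ⇒ step 4: CDCBCDCACCDCCDCBCDCACCDCCDCBCDCCACDCBCDCACCDCCDCBCDC ⇒ CDC·B·CDC·CA·CDC·B·CDC·AC·CDC·CDC·B·CDC·CDC·B·CDC·CA·CDC·B·CDC·AC·CDC·CDC·B·CDC·CDC·B·CDC·CA·CDC·B·CDC·CDC·AC·CDC·B·CDC·CA·CDC·B·CDC·AC·CDC·CDC·B·CDC·CDC·B·CDC·CA·CDC·B·CDC
    A ↦ AC
    B ↦ CA
    C ↦ CDC
    D ↦ B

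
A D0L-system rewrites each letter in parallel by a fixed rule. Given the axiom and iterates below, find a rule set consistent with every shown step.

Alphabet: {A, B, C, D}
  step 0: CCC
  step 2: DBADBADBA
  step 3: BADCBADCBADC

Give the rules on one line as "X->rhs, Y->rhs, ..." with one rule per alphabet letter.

  step 2 ⇒ step 3: DBADBADBA ⇒ BA·D·C·BA·D·C·BA·D·C
    A ↦ C
    B ↦ D
    D ↦ BA
    C ↦ BD  (constrained at step 0)

A->C, B->D, C->BD, D->BA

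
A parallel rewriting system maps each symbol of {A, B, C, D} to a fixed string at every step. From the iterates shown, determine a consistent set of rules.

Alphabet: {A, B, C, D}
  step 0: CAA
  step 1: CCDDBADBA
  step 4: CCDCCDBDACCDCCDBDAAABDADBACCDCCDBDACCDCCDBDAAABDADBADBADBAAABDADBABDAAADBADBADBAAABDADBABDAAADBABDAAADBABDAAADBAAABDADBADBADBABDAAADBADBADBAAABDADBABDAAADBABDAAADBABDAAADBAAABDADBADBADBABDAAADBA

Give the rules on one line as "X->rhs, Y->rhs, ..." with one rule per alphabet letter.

  step 0 ⇒ step 1: CAA ⇒ CCD·DBA·DBA
    A ↦ DBA
    C ↦ CCD
    B ↦ AA  (constrained at step 1)
    D ↦ BDA  (constrained at step 1)

A->DBA, B->AA, C->CCD, D->BDA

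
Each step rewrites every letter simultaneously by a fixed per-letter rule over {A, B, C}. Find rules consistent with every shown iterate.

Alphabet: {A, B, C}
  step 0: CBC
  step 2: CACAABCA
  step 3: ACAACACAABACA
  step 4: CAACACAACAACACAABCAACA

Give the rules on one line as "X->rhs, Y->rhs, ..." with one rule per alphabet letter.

A->CA, B->AB, C->A

  step 3 ⇒ step 4: ACAACACAABACA ⇒ CA·A·CA·CA·A·CA·A·CA·CA·AB·CA·A·CA
    A ↦ CA
    B ↦ AB
    C ↦ A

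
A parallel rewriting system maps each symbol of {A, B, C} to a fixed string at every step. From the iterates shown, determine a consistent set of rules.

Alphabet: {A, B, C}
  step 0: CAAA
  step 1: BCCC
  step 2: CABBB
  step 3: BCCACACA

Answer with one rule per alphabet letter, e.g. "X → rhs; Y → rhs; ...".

A->C, B->CA, C->B

  step 2 ⇒ step 3: CABBB ⇒ B·C·CA·CA·CA
    A ↦ C
    B ↦ CA
    C ↦ B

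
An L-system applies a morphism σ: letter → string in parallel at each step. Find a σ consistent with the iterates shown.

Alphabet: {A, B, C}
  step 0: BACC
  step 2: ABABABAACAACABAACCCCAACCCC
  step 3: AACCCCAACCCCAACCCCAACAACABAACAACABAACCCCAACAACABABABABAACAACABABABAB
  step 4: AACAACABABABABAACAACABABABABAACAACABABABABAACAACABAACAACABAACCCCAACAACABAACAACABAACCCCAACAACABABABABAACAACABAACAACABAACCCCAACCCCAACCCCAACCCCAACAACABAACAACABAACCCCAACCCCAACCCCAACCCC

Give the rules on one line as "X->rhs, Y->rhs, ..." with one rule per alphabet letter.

A->AAC, B->CCC, C->AB

  step 3 ⇒ step 4: AACCCCAACCCCAACCCCAACAACABAACAACABAACCCCAACAACABABABABAACAACABABABAB ⇒ AAC·AAC·AB·AB·AB·AB·AAC·AAC·AB·AB·AB·AB·AAC·AAC·AB·AB·AB·AB·AAC·AAC·AB·AAC·AAC·AB·AAC·CCC·AAC·AAC·AB·AAC·AAC·AB·AAC·CCC·AAC·AAC·AB·AB·AB·AB·AAC·AAC·AB·AAC·AAC·AB·AAC·CCC·AAC·CCC·AAC·CCC·AAC·CCC·AAC·AAC·AB·AAC·AAC·AB·AAC·CCC·AAC·CCC·AAC·CCC·AAC·CCC
    A ↦ AAC
    B ↦ CCC
    C ↦ AB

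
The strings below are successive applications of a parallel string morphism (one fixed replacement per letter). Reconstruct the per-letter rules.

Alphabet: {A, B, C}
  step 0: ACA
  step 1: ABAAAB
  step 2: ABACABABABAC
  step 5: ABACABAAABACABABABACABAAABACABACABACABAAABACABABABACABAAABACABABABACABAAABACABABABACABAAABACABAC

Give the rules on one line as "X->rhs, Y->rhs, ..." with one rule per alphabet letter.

A->AB, B->AC, C->AA

  step 1 ⇒ step 2: ABAAAB ⇒ AB·AC·AB·AB·AB·AC
    A ↦ AB
    B ↦ AC
  step 0 ⇒ step 1: ACA ⇒ AB·AA·AB
    C ↦ AA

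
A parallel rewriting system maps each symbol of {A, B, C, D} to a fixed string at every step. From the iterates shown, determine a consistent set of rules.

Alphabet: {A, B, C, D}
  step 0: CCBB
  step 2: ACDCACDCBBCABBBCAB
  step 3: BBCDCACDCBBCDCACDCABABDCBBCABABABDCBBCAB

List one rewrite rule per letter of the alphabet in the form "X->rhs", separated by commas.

A->BBC, B->AB, C->DC, D->AC

  step 2 ⇒ step 3: ACDCACDCBBCABBBCAB ⇒ BBC·DC·AC·DC·BBC·DC·AC·DC·AB·AB·DC·BBC·AB·AB·AB·DC·BBC·AB
    A ↦ BBC
    B ↦ AB
    C ↦ DC
    D ↦ AC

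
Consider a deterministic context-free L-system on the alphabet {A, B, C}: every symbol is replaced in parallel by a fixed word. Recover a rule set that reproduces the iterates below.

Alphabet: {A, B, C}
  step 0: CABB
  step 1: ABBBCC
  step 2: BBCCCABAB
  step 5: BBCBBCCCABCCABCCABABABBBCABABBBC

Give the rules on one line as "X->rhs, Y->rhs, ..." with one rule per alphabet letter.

  step 1 ⇒ step 2: ABBBCC ⇒ BB·C·C·C·AB·AB
    A ↦ BB
    B ↦ C
    C ↦ AB

A->BB, B->C, C->AB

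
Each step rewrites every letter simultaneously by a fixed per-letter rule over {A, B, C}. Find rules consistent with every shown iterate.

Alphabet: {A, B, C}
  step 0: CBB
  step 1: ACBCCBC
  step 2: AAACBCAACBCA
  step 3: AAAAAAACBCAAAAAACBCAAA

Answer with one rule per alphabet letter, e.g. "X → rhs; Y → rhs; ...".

  step 2 ⇒ step 3: AAACBCAACBCA ⇒ AA·AA·AA·A·CBC·A·AA·AA·A·CBC·A·AA
    A ↦ AA
    B ↦ CBC
    C ↦ A

A->AA, B->CBC, C->A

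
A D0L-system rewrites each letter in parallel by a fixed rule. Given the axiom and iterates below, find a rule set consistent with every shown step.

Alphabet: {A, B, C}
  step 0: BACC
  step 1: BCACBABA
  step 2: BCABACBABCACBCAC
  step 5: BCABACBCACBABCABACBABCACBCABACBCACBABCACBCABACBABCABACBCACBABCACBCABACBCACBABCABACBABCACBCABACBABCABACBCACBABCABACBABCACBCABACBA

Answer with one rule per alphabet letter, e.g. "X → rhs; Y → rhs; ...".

A->C, B->BCA, C->BA

  step 1 ⇒ step 2: BCACBABA ⇒ BCA·BA·C·BA·BCA·C·BCA·C
    A ↦ C
    B ↦ BCA
    C ↦ BA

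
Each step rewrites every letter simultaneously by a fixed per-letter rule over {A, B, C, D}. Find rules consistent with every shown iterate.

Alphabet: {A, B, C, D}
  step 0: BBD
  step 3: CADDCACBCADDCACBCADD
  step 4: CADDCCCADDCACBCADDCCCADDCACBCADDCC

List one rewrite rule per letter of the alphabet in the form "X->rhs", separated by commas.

A->DD, B->CB, C->CA, D->C

  step 3 ⇒ step 4: CADDCACBCADDCACBCADD ⇒ CA·DD·C·C·CA·DD·CA·CB·CA·DD·C·C·CA·DD·CA·CB·CA·DD·C·C
    A ↦ DD
    B ↦ CB
    C ↦ CA
    D ↦ C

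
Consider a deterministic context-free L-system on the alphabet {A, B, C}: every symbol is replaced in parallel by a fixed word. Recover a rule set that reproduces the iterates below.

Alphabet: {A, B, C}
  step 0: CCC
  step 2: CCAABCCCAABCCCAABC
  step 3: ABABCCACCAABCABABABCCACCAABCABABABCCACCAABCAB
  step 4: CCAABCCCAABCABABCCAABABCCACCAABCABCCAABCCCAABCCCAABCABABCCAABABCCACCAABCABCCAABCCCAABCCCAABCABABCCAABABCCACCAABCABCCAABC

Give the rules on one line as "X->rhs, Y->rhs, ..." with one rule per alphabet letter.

A->CCA, B->ABC, C->AB

  step 3 ⇒ step 4: ABABCCACCAABCABABABCCACCAABCABABABCCACCAABCAB ⇒ CCA·ABC·CCA·ABC·AB·AB·CCA·AB·AB·CCA·CCA·ABC·AB·CCA·ABC·CCA·ABC·CCA·ABC·AB·AB·CCA·AB·AB·CCA·CCA·ABC·AB·CCA·ABC·CCA·ABC·CCA·ABC·AB·AB·CCA·AB·AB·CCA·CCA·ABC·AB·CCA·ABC
    A ↦ CCA
    B ↦ ABC
    C ↦ AB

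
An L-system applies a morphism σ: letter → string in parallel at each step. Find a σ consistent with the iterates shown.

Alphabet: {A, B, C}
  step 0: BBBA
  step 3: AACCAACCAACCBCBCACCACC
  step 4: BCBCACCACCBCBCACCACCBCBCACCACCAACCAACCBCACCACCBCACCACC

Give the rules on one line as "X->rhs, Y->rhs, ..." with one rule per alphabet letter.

  step 3 ⇒ step 4: AACCAACCAACCBCBCACCACC ⇒ BC·BC·ACC·ACC·BC·BC·ACC·ACC·BC·BC·ACC·ACC·A·ACC·A·ACC·BC·ACC·ACC·BC·ACC·ACC
    A ↦ BC
    B ↦ A
    C ↦ ACC

A->BC, B->A, C->ACC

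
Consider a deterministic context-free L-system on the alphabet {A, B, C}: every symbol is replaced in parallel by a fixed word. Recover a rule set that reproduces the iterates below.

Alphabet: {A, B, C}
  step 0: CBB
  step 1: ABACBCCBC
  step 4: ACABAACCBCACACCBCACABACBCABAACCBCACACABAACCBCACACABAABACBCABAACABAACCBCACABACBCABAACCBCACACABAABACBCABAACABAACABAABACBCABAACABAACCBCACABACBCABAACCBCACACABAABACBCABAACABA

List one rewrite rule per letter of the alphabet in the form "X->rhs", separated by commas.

  step 0 ⇒ step 1: CBB ⇒ ABA·CBC·CBC
    B ↦ CBC
    C ↦ ABA
    A ↦ AC  (constrained at step 1)

A->AC, B->CBC, C->ABA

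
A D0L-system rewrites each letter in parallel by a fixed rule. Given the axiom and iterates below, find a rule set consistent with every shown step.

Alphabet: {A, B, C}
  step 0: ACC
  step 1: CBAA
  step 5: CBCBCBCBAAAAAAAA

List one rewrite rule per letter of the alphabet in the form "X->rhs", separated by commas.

A->CB, B->A, C->A

  step 0 ⇒ step 1: ACC ⇒ CB·A·A
    A ↦ CB
    C ↦ A
    B ↦ A  (constrained at step 1)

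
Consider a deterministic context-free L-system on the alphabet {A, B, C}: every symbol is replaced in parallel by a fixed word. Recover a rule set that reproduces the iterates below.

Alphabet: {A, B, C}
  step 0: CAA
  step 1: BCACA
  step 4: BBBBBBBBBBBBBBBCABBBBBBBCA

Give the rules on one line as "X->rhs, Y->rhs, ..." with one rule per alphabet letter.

A->CA, B->BB, C->B

  step 0 ⇒ step 1: CAA ⇒ B·CA·CA
    A ↦ CA
    C ↦ B
    B ↦ BB  (constrained at step 1)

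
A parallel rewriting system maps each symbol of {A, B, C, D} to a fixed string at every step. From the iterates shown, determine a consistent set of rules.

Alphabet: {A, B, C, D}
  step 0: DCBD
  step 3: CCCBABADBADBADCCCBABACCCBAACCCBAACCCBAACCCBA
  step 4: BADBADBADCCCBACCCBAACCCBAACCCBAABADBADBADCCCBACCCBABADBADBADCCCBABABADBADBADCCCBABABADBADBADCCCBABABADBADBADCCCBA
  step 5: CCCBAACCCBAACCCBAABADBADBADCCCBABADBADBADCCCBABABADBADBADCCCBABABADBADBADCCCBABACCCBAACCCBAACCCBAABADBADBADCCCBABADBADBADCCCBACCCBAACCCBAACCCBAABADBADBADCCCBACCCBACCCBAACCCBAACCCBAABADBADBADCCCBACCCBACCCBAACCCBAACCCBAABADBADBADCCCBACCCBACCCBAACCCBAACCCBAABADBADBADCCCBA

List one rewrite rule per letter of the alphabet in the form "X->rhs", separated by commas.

A->BA, B->CCC, C->BAD, D->A

  step 4 ⇒ step 5: BADBADBADCCCBACCCBAACCCBAACCCBAABADBADBADCCCBACCCBABADBADBADCCCBABABADBADBADCCCBABABADBADBADCCCBABABADBADBADCCCBA ⇒ CCC·BA·A·CCC·BA·A·CCC·BA·A·BAD·BAD·BAD·CCC·BA·BAD·BAD·BAD·CCC·BA·BA·BAD·BAD·BAD·CCC·BA·BA·BAD·BAD·BAD·CCC·BA·BA·CCC·BA·A·CCC·BA·A·CCC·BA·A·BAD·BAD·BAD·CCC·BA·BAD·BAD·BAD·CCC·BA·CCC·BA·A·CCC·BA·A·CCC·BA·A·BAD·BAD·BAD·CCC·BA·CCC·BA·CCC·BA·A·CCC·BA·A·CCC·BA·A·BAD·BAD·BAD·CCC·BA·CCC·BA·CCC·BA·A·CCC·BA·A·CCC·BA·A·BAD·BAD·BAD·CCC·BA·CCC·BA·CCC·BA·A·CCC·BA·A·CCC·BA·A·BAD·BAD·BAD·CCC·BA
    A ↦ BA
    B ↦ CCC
    C ↦ BAD
    D ↦ A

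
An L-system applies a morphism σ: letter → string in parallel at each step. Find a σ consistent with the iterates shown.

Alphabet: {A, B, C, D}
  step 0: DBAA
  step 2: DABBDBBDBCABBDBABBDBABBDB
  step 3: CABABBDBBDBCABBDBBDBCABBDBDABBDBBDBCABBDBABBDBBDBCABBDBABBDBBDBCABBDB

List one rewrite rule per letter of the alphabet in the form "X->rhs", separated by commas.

A->AB, B->BDB, C->D, D->CAB

  step 2 ⇒ step 3: DABBDBBDBCABBDBABBDBABBDB ⇒ CAB·AB·BDB·BDB·CAB·BDB·BDB·CAB·BDB·D·AB·BDB·BDB·CAB·BDB·AB·BDB·BDB·CAB·BDB·AB·BDB·BDB·CAB·BDB
    A ↦ AB
    B ↦ BDB
    C ↦ D
    D ↦ CAB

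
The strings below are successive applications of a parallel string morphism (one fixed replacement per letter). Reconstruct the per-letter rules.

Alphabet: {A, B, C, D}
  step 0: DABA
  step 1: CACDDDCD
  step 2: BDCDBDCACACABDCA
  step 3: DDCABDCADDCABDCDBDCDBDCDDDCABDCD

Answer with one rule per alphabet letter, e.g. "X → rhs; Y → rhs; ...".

A->CD, B->DD, C->BD, D->CA

  step 2 ⇒ step 3: BDCDBDCACACABDCA ⇒ DD·CA·BD·CA·DD·CA·BD·CD·BD·CD·BD·CD·DD·CA·BD·CD
    A ↦ CD
    B ↦ DD
    C ↦ BD
    D ↦ CA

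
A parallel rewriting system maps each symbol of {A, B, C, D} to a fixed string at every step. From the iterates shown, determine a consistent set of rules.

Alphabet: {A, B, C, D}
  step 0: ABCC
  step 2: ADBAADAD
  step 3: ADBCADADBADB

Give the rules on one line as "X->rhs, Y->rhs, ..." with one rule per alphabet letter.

  step 2 ⇒ step 3: ADBAADAD ⇒ AD·B·C·AD·AD·B·AD·B
    A ↦ AD
    B ↦ C
    D ↦ B
    C ↦ A  (constrained at step 0)

A->AD, B->C, C->A, D->B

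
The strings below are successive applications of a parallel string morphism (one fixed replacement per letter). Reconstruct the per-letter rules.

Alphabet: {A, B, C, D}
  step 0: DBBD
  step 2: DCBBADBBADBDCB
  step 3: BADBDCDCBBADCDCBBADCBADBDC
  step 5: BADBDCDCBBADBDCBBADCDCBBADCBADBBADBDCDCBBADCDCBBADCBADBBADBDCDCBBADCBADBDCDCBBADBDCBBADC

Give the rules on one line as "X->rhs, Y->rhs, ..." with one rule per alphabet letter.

  step 2 ⇒ step 3: DCBBADBBADBDCB ⇒ BA·DB·DC·DC·B·BA·DC·DC·B·BA·DC·BA·DB·DC
    A ↦ B
    B ↦ DC
    C ↦ DB
    D ↦ BA

A->B, B->DC, C->DB, D->BA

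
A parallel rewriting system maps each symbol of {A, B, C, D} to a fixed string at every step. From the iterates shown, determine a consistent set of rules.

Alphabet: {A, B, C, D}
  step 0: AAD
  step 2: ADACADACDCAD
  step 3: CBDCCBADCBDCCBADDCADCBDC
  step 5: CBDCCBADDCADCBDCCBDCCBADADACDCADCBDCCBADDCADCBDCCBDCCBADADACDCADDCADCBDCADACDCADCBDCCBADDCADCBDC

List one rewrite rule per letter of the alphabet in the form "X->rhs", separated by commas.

  step 2 ⇒ step 3: ADACADACDCAD ⇒ CB·DC·CB·AD·CB·DC·CB·AD·DC·AD·CB·DC
    A ↦ CB
    C ↦ AD
    D ↦ DC
    B ↦ AC  (constrained at step 3)

A->CB, B->AC, C->AD, D->DC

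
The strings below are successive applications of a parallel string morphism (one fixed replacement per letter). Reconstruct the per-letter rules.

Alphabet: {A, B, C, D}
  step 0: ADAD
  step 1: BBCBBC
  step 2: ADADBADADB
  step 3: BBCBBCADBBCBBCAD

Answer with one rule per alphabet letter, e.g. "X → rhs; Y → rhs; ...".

  step 2 ⇒ step 3: ADADBADADB ⇒ B·BC·B·BC·AD·B·BC·B·BC·AD
    A ↦ B
    B ↦ AD
    D ↦ BC
  step 1 ⇒ step 2: BBCBBC ⇒ AD·AD·B·AD·AD·B
    C ↦ B

A->B, B->AD, C->B, D->BC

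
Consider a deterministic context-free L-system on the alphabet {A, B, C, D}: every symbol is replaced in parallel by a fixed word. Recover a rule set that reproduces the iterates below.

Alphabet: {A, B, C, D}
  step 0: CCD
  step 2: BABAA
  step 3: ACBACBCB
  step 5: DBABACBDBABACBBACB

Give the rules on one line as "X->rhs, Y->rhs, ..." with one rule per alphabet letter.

A->CB, B->A, C->DB, D->B

  step 2 ⇒ step 3: BABAA ⇒ A·CB·A·CB·CB
    A ↦ CB
    B ↦ A
    C ↦ DB  (constrained at step 0)
    D ↦ B  (constrained at step 0)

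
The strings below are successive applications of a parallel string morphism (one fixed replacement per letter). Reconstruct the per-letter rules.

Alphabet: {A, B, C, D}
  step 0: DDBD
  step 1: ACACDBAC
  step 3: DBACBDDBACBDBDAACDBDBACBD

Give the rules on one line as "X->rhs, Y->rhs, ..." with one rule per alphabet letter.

A->BD, B->DB, C->A, D->AC

  step 0 ⇒ step 1: DDBD ⇒ AC·AC·DB·AC
    B ↦ DB
    D ↦ AC
    A ↦ BD  (constrained at step 1)
    C ↦ A  (constrained at step 1)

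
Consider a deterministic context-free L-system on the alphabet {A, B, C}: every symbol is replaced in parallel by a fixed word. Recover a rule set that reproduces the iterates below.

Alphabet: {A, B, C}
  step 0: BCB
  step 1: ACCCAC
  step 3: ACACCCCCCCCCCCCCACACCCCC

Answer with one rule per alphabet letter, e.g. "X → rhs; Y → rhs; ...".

A->BB, B->AC, C->CC

  step 0 ⇒ step 1: BCB ⇒ AC·CC·AC
    B ↦ AC
    C ↦ CC
    A ↦ BB  (constrained at step 1)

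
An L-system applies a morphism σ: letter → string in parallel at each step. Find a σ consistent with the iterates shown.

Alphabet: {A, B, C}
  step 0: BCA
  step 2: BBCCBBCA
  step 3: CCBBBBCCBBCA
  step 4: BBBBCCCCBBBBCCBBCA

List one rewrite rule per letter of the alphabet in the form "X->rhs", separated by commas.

  step 3 ⇒ step 4: CCBBBBCCBBCA ⇒ BB·BB·C·C·C·C·BB·BB·C·C·BB·CA
    A ↦ CA
    B ↦ C
    C ↦ BB

A->CA, B->C, C->BB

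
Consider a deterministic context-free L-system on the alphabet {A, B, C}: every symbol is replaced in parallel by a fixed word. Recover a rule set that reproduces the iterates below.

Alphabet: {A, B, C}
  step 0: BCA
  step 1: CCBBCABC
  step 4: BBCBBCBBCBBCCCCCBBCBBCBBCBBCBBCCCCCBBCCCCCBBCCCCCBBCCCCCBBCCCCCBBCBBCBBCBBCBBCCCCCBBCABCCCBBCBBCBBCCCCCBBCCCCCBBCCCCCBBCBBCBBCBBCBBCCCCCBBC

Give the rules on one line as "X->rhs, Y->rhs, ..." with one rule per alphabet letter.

A->ABC, B->CC, C->BBC

  step 0 ⇒ step 1: BCA ⇒ CC·BBC·ABC
    A ↦ ABC
    B ↦ CC
    C ↦ BBC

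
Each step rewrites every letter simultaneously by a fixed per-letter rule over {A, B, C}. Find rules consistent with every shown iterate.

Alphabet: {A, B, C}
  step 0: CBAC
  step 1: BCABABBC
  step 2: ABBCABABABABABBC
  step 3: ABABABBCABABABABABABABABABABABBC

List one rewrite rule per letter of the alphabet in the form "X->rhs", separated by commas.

A->AB, B->AB, C->BC

  step 2 ⇒ step 3: ABBCABABABABABBC ⇒ AB·AB·AB·BC·AB·AB·AB·AB·AB·AB·AB·AB·AB·AB·AB·BC
    A ↦ AB
    B ↦ AB
    C ↦ BC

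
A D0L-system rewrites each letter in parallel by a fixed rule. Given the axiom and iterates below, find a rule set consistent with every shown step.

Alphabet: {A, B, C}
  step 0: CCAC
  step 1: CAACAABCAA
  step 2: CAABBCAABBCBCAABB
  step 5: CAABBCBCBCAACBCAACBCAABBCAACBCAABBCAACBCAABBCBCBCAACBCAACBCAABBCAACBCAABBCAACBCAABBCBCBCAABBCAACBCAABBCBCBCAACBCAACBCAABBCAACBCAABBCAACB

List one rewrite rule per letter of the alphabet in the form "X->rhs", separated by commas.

  step 1 ⇒ step 2: CAACAABCAA ⇒ CAA·B·B·CAA·B·B·CB·CAA·B·B
    A ↦ B
    B ↦ CB
    C ↦ CAA

A->B, B->CB, C->CAA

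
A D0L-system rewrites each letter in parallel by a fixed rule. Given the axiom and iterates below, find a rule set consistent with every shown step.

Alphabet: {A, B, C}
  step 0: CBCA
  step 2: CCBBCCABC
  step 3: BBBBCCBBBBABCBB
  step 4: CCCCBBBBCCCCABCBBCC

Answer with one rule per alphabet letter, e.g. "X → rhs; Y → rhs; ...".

  step 3 ⇒ step 4: BBBBCCBBBBABCBB ⇒ C·C·C·C·BB·BB·C·C·C·C·AB·C·BB·C·C
    A ↦ AB
    B ↦ C
    C ↦ BB

A->AB, B->C, C->BB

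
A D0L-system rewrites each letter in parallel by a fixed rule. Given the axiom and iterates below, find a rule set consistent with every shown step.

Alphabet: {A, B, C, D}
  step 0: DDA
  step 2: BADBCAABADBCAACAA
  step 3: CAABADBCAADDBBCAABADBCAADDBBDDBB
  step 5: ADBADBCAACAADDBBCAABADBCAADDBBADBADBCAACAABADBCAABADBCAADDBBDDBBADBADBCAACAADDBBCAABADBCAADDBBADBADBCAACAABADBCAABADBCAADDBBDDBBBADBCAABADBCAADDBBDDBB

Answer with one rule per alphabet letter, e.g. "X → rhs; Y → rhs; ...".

  step 2 ⇒ step 3: BADBCAABADBCAACAA ⇒ CAA·B·ADB·CAA·DD·B·B·CAA·B·ADB·CAA·DD·B·B·DD·B·B
    A ↦ B
    B ↦ CAA
    C ↦ DD
    D ↦ ADB

A->B, B->CAA, C->DD, D->ADB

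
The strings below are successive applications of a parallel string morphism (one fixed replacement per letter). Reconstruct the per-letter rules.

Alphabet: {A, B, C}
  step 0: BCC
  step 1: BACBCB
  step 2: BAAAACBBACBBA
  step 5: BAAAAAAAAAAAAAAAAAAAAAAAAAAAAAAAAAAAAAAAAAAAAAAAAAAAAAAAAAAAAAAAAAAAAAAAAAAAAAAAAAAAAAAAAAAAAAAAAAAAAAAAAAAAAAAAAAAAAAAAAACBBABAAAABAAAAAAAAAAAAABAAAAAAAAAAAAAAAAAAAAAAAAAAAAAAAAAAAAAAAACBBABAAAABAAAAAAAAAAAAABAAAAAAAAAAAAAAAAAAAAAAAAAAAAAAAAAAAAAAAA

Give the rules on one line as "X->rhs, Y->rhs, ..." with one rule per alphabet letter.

A->AAA, B->BA, C->CB

  step 1 ⇒ step 2: BACBCB ⇒ BA·AAA·CB·BA·CB·BA
    A ↦ AAA
    B ↦ BA
    C ↦ CB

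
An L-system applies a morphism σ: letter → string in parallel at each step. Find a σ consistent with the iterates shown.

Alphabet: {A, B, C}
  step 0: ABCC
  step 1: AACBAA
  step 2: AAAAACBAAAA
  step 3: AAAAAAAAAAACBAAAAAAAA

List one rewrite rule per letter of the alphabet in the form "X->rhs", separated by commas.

A->AA, B->CB, C->A

  step 2 ⇒ step 3: AAAAACBAAAA ⇒ AA·AA·AA·AA·AA·A·CB·AA·AA·AA·AA
    A ↦ AA
    B ↦ CB
    C ↦ A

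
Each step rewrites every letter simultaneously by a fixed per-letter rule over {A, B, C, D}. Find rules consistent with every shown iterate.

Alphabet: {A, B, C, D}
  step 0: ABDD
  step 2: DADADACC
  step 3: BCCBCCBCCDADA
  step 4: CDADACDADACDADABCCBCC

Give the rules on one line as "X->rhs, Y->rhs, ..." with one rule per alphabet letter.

A->CC, B->C, C->DA, D->B

  step 3 ⇒ step 4: BCCBCCBCCDADA ⇒ C·DA·DA·C·DA·DA·C·DA·DA·B·CC·B·CC
    A ↦ CC
    B ↦ C
    C ↦ DA
    D ↦ B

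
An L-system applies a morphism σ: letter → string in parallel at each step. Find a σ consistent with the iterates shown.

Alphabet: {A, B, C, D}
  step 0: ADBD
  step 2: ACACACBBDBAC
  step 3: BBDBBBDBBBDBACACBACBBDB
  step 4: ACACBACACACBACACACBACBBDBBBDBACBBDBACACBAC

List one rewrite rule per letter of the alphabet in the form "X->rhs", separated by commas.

A->BB, B->AC, C->DB, D->B

  step 3 ⇒ step 4: BBDBBBDBBBDBACACBACBBDB ⇒ AC·AC·B·AC·AC·AC·B·AC·AC·AC·B·AC·BB·DB·BB·DB·AC·BB·DB·AC·AC·B·AC
    A ↦ BB
    B ↦ AC
    C ↦ DB
    D ↦ B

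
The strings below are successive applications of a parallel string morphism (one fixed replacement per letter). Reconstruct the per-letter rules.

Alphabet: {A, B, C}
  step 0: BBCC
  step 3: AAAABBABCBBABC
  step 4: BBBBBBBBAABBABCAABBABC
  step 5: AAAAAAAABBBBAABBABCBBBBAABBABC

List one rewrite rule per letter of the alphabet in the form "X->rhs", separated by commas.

A->BB, B->A, C->BC

  step 4 ⇒ step 5: BBBBBBBBAABBABCAABBABC ⇒ A·A·A·A·A·A·A·A·BB·BB·A·A·BB·A·BC·BB·BB·A·A·BB·A·BC
    A ↦ BB
    B ↦ A
    C ↦ BC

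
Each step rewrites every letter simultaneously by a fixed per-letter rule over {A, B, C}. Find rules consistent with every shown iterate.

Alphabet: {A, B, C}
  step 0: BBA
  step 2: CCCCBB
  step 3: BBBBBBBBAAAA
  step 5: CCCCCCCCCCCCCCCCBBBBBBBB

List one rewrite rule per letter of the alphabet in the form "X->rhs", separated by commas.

A->C, B->AA, C->BB

  step 2 ⇒ step 3: CCCCBB ⇒ BB·BB·BB·BB·AA·AA
    B ↦ AA
    C ↦ BB
    A ↦ C  (constrained at step 0)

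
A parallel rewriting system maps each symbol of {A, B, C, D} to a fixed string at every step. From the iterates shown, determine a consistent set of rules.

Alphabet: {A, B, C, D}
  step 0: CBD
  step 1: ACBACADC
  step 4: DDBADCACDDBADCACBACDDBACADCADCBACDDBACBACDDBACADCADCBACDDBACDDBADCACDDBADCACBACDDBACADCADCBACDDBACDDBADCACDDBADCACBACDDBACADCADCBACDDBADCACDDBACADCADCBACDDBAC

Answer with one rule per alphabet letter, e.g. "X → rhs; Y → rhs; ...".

A->DDB, B->BAC, C->AC, D->ADC

  step 0 ⇒ step 1: CBD ⇒ AC·BAC·ADC
    B ↦ BAC
    C ↦ AC
    D ↦ ADC
    A ↦ DDB  (constrained at step 1)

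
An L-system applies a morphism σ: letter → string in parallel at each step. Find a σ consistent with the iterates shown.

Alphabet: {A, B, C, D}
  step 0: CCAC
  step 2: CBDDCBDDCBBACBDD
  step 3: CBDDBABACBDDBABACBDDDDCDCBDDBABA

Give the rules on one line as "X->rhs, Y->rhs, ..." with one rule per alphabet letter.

A->CD, B->DD, C->CB, D->BA

  step 2 ⇒ step 3: CBDDCBDDCBBACBDD ⇒ CB·DD·BA·BA·CB·DD·BA·BA·CB·DD·DD·CD·CB·DD·BA·BA
    A ↦ CD
    B ↦ DD
    C ↦ CB
    D ↦ BA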